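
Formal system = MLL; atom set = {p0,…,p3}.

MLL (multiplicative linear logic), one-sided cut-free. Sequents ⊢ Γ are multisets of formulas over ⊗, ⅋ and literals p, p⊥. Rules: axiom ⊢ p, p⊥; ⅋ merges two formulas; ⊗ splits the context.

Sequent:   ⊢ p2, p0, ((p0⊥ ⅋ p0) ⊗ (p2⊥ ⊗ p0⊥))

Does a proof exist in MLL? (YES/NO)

Derivation trace:
[⊗]  ⊢ p2, p0, ((p0⊥ ⅋ p0) ⊗ (p2⊥ ⊗ p0⊥))
  [⅋]  ⊢ (p0⊥ ⅋ p0)
    [Ax]  ⊢ p0, p0⊥
  [⊗]  ⊢ p2, p0, (p2⊥ ⊗ p0⊥)
    [Ax]  ⊢ p2, p2⊥
    [Ax]  ⊢ p0, p0⊥

Result: YES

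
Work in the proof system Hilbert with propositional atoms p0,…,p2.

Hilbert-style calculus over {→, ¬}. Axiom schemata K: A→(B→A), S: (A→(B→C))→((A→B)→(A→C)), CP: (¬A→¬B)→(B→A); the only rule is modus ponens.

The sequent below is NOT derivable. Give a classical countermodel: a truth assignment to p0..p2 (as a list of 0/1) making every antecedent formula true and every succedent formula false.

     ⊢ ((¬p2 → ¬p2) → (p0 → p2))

Search for a countermodel by truth-table:
  v=000: Γ:[] Δ:[((¬p2 → ¬p2) → (p0 → p2))=T] refutes=False
  v=001: Γ:[] Δ:[((¬p2 → ¬p2) → (p0 → p2))=T] refutes=False
  v=010: Γ:[] Δ:[((¬p2 → ¬p2) → (p0 → p2))=T] refutes=False
  v=011: Γ:[] Δ:[((¬p2 → ¬p2) → (p0 → p2))=T] refutes=False
  v=100: Γ:[] Δ:[((¬p2 → ¬p2) → (p0 → p2))=F] refutes=True  ← countermodel

Result: [1, 0, 0]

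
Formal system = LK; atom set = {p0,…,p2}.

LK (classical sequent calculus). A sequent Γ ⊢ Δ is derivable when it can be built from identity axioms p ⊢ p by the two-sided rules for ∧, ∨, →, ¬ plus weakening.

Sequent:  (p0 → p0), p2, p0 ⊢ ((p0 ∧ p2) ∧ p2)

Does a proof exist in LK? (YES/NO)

Derivation trace:
[∧R] (p0 → p0), p2, p0 ⊢ ((p0 ∧ p2) ∧ p2)
  [∧R] (p0 → p0), p2, p0 ⊢ (p0 ∧ p2)
    [→L] p0, (p0 → p0) ⊢ p0
      [Ax] p0 ⊢ p0
      [Ax] p0 ⊢ p0
    [Ax] p2 ⊢ p2
  [Ax] p2 ⊢ p2

Result: YES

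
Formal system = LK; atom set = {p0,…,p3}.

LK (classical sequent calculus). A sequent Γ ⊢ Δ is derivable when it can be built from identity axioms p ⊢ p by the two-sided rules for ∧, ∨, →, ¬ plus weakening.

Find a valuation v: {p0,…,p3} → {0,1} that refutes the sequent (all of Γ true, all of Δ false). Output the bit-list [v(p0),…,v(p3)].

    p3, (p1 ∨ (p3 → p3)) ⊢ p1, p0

Enumerate valuations to refute Γ ⊢ Δ:
  v=0000: Γ:[p3=F, (p1 ∨ (p3 → p3))=T] Δ:[p1=F, p0=F] refutes=False
  v=0001: Γ:[p3=T, (p1 ∨ (p3 → p3))=T] Δ:[p1=F, p0=F] refutes=True  ← countermodel

Result: [0, 0, 0, 1]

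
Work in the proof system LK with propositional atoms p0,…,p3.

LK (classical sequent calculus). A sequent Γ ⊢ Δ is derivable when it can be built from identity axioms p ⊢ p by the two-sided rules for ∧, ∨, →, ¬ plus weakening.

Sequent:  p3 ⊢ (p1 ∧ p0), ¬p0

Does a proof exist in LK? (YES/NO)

Truth-table refutation:
  v=0000: Γ:[p3=F] Δ:[(p1 ∧ p0)=F, ¬p0=T] refutes=False
  v=0001: Γ:[p3=T] Δ:[(p1 ∧ p0)=F, ¬p0=T] refutes=False
  v=0010: Γ:[p3=F] Δ:[(p1 ∧ p0)=F, ¬p0=T] refutes=False
  v=0011: Γ:[p3=T] Δ:[(p1 ∧ p0)=F, ¬p0=T] refutes=False
  v=0100: Γ:[p3=F] Δ:[(p1 ∧ p0)=F, ¬p0=T] refutes=False
  v=0101: Γ:[p3=T] Δ:[(p1 ∧ p0)=F, ¬p0=T] refutes=False
  v=0110: Γ:[p3=F] Δ:[(p1 ∧ p0)=F, ¬p0=T] refutes=False
  v=0111: Γ:[p3=T] Δ:[(p1 ∧ p0)=F, ¬p0=T] refutes=False
  v=1000: Γ:[p3=F] Δ:[(p1 ∧ p0)=F, ¬p0=F] refutes=False
  v=1001: Γ:[p3=T] Δ:[(p1 ∧ p0)=F, ¬p0=F] refutes=True  ← countermodel

Result: NO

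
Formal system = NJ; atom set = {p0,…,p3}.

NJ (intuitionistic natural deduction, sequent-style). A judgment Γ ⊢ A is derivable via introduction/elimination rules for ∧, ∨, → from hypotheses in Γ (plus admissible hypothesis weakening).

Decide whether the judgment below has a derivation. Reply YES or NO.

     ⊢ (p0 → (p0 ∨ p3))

Derivation trace:
[→I]  ⊢ (p0 → (p0 ∨ p3))
  [∨I₁] p0 ⊢ (p0 ∨ p3)
    [Ax] p0 ⊢ p0

Result: YES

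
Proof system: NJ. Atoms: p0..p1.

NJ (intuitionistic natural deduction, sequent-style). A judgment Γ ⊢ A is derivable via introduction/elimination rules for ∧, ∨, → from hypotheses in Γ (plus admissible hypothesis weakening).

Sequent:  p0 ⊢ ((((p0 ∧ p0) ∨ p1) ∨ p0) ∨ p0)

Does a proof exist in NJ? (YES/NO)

Proof tree:
[∨I₁] p0 ⊢ ((((p0 ∧ p0) ∨ p1) ∨ p0) ∨ p0)
  [∨I₁] p0 ⊢ (((p0 ∧ p0) ∨ p1) ∨ p0)
    [∨I₁] p0 ⊢ ((p0 ∧ p0) ∨ p1)
      [∧I] p0 ⊢ (p0 ∧ p0)
        [Ax] p0 ⊢ p0
        [Ax] p0 ⊢ p0

Result: YES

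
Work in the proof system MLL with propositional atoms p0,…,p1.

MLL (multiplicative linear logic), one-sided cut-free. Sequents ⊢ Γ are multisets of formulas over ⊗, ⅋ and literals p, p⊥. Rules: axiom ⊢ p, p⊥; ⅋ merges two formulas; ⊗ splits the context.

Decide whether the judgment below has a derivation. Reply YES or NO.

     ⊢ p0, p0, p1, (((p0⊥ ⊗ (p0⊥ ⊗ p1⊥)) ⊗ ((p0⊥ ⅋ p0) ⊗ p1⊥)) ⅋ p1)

Derivation trace:
[⅋]  ⊢ p0, p0, p1, (((p0⊥ ⊗ (p0⊥ ⊗ p1⊥)) ⊗ ((p0⊥ ⅋ p0) ⊗ p1⊥)) ⅋ p1)
  [⊗]  ⊢ p0, p0, p1, p1, ((p0⊥ ⊗ (p0⊥ ⊗ p1⊥)) ⊗ ((p0⊥ ⅋ p0) ⊗ p1⊥))
    [⊗]  ⊢ p0, p0, p1, (p0⊥ ⊗ (p0⊥ ⊗ p1⊥))
      [Ax]  ⊢ p0, p0⊥
      [⊗]  ⊢ p0, p1, (p0⊥ ⊗ p1⊥)
        [Ax]  ⊢ p0, p0⊥
        [Ax]  ⊢ p1, p1⊥
    [⊗]  ⊢ p1, ((p0⊥ ⅋ p0) ⊗ p1⊥)
      [⅋]  ⊢ (p0⊥ ⅋ p0)
        [Ax]  ⊢ p0, p0⊥
      [Ax]  ⊢ p1, p1⊥

Result: YES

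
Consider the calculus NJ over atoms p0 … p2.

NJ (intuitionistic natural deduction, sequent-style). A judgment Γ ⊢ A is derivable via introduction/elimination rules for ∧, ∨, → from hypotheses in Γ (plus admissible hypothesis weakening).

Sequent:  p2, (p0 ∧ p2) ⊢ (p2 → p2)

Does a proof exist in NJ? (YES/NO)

Derivation (root first):
[Wk] p2, (p0 ∧ p2) ⊢ (p2 → p2)
  [Wk] p2 ⊢ (p2 → p2)
    [→I]  ⊢ (p2 → p2)
      [Ax] p2 ⊢ p2

Result: YES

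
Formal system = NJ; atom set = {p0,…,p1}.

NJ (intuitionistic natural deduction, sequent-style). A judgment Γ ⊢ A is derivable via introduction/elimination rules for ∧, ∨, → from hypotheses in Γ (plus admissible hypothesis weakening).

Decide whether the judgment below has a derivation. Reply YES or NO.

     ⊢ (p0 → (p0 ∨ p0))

Derivation (root first):
[→I]  ⊢ (p0 → (p0 ∨ p0))
  [∨I₁] p0 ⊢ (p0 ∨ p0)
    [Ax] p0 ⊢ p0

Result: YES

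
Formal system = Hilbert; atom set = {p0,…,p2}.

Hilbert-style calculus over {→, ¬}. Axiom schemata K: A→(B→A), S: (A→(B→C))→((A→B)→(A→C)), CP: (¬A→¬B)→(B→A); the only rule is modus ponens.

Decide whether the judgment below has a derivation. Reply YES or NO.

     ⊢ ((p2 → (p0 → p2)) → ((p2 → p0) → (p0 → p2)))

Enumerate valuations to refute Γ ⊢ Δ:
  v=000: Γ:[] Δ:[((p2 → (p0 → p2)) → ((p2 → p0) → (p0 → p2)))=T] refutes=False
  v=001: Γ:[] Δ:[((p2 → (p0 → p2)) → ((p2 → p0) → (p0 → p2)))=T] refutes=False
  v=010: Γ:[] Δ:[((p2 → (p0 → p2)) → ((p2 → p0) → (p0 → p2)))=T] refutes=False
  v=011: Γ:[] Δ:[((p2 → (p0 → p2)) → ((p2 → p0) → (p0 → p2)))=T] refutes=False
  v=100: Γ:[] Δ:[((p2 → (p0 → p2)) → ((p2 → p0) → (p0 → p2)))=F] refutes=True  ← countermodel

Result: NO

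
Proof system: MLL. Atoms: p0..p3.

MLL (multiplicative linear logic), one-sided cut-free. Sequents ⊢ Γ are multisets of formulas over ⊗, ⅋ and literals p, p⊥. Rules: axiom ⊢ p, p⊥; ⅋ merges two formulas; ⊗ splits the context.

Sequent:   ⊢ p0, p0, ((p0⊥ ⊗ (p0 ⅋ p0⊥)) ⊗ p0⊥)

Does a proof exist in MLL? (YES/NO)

Proof tree:
[⊗]  ⊢ p0, p0, ((p0⊥ ⊗ (p0 ⅋ p0⊥)) ⊗ p0⊥)
  [⊗]  ⊢ p0, (p0⊥ ⊗ (p0 ⅋ p0⊥))
    [Ax]  ⊢ p0, p0⊥
    [⅋]  ⊢ (p0 ⅋ p0⊥)
      [Ax]  ⊢ p0, p0⊥
  [Ax]  ⊢ p0, p0⊥

Result: YES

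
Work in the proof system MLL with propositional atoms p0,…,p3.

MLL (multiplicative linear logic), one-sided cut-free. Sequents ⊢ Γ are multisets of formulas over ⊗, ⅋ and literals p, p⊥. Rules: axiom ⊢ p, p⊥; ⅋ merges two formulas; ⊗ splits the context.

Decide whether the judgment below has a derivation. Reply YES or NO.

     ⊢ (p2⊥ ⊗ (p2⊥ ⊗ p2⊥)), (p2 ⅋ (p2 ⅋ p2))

Derivation trace:
[⅋]  ⊢ (p2⊥ ⊗ (p2⊥ ⊗ p2⊥)), (p2 ⅋ (p2 ⅋ p2))
  [⅋]  ⊢ p2, (p2⊥ ⊗ (p2⊥ ⊗ p2⊥)), (p2 ⅋ p2)
    [⊗]  ⊢ p2, p2, p2, (p2⊥ ⊗ (p2⊥ ⊗ p2⊥))
      [Ax]  ⊢ p2, p2⊥
      [⊗]  ⊢ p2, p2, (p2⊥ ⊗ p2⊥)
        [Ax]  ⊢ p2, p2⊥
        [Ax]  ⊢ p2, p2⊥

Result: YES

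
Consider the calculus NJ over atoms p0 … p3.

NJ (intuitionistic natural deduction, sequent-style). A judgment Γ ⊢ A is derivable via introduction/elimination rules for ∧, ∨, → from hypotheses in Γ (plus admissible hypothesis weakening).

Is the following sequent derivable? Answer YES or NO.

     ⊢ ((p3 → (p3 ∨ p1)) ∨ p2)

Derivation (root first):
[∨I₁]  ⊢ ((p3 → (p3 ∨ p1)) ∨ p2)
  [→I]  ⊢ (p3 → (p3 ∨ p1))
    [∨I₁] p3 ⊢ (p3 ∨ p1)
      [Ax] p3 ⊢ p3

Result: YES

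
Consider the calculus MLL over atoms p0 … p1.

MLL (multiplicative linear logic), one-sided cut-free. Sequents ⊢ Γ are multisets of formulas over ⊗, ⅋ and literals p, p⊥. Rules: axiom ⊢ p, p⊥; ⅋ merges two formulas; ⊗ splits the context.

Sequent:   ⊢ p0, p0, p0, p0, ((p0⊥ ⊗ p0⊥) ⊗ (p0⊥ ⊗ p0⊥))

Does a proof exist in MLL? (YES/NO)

Derivation (root first):
[⊗]  ⊢ p0, p0, p0, p0, ((p0⊥ ⊗ p0⊥) ⊗ (p0⊥ ⊗ p0⊥))
  [⊗]  ⊢ p0, p0, (p0⊥ ⊗ p0⊥)
    [Ax]  ⊢ p0, p0⊥
    [Ax]  ⊢ p0, p0⊥
  [⊗]  ⊢ p0, p0, (p0⊥ ⊗ p0⊥)
    [Ax]  ⊢ p0, p0⊥
    [Ax]  ⊢ p0, p0⊥

Result: YES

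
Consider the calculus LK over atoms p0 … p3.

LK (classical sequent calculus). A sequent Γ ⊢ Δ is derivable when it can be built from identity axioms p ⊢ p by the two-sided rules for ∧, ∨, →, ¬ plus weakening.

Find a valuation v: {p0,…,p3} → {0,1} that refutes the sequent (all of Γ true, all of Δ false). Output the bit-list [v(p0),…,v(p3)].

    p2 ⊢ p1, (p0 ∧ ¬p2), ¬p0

Truth-table refutation:
  v=0000: Γ:[p2=F] Δ:[p1=F, (p0 ∧ ¬p2)=F, ¬p0=T] refutes=False
  v=0001: Γ:[p2=F] Δ:[p1=F, (p0 ∧ ¬p2)=F, ¬p0=T] refutes=False
  v=0010: Γ:[p2=T] Δ:[p1=F, (p0 ∧ ¬p2)=F, ¬p0=T] refutes=False
  v=0011: Γ:[p2=T] Δ:[p1=F, (p0 ∧ ¬p2)=F, ¬p0=T] refutes=False
  v=0100: Γ:[p2=F] Δ:[p1=T, (p0 ∧ ¬p2)=F, ¬p0=T] refutes=False
  v=0101: Γ:[p2=F] Δ:[p1=T, (p0 ∧ ¬p2)=F, ¬p0=T] refutes=False
  v=0110: Γ:[p2=T] Δ:[p1=T, (p0 ∧ ¬p2)=F, ¬p0=T] refutes=False
  v=0111: Γ:[p2=T] Δ:[p1=T, (p0 ∧ ¬p2)=F, ¬p0=T] refutes=False
  v=1000: Γ:[p2=F] Δ:[p1=F, (p0 ∧ ¬p2)=T, ¬p0=F] refutes=False
  v=1001: Γ:[p2=F] Δ:[p1=F, (p0 ∧ ¬p2)=T, ¬p0=F] refutes=False
  v=1010: Γ:[p2=T] Δ:[p1=F, (p0 ∧ ¬p2)=F, ¬p0=F] refutes=True  ← countermodel

Result: [1, 0, 1, 0]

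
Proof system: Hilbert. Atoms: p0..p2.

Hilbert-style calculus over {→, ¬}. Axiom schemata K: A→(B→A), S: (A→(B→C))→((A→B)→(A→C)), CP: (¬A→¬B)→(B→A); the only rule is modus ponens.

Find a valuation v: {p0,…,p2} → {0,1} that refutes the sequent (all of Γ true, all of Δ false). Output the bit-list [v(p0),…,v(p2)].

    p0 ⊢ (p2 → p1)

Search for a countermodel by truth-table:
  v=000: Γ:[p0=F] Δ:[(p2 → p1)=T] refutes=False
  v=001: Γ:[p0=F] Δ:[(p2 → p1)=F] refutes=False
  v=010: Γ:[p0=F] Δ:[(p2 → p1)=T] refutes=False
  v=011: Γ:[p0=F] Δ:[(p2 → p1)=T] refutes=False
  v=100: Γ:[p0=T] Δ:[(p2 → p1)=T] refutes=False
  v=101: Γ:[p0=T] Δ:[(p2 → p1)=F] refutes=True  ← countermodel

Result: [1, 0, 1]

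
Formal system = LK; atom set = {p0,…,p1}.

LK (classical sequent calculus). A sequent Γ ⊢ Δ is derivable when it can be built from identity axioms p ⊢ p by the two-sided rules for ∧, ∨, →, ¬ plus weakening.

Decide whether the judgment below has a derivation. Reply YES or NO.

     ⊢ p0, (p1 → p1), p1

Derivation (root first):
[WR]  ⊢ p0, (p1 → p1), p1
  [→R]  ⊢ p0, (p1 → p1)
    [WR] p1 ⊢ p1, p0
      [Ax] p1 ⊢ p1

Result: YES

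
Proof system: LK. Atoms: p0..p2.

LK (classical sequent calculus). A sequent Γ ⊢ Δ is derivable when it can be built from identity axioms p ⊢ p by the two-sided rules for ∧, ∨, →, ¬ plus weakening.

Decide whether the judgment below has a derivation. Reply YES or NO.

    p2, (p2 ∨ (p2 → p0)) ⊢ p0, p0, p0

Truth-table refutation:
  v=000: Γ:[p2=F, (p2 ∨ (p2 → p0))=T] Δ:[p0=F, p0=F, p0=F] refutes=False
  v=001: Γ:[p2=T, (p2 ∨ (p2 → p0))=T] Δ:[p0=F, p0=F, p0=F] refutes=True  ← countermodel

Result: NO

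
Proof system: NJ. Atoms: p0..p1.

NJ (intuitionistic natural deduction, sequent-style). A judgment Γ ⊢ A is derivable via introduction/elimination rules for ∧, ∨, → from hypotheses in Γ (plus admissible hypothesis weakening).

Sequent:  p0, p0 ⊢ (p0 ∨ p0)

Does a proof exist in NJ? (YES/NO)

Derivation (root first):
[Wk] p0, p0 ⊢ (p0 ∨ p0)
  [∨I₂] p0 ⊢ (p0 ∨ p0)
    [Ax] p0 ⊢ p0

Result: YES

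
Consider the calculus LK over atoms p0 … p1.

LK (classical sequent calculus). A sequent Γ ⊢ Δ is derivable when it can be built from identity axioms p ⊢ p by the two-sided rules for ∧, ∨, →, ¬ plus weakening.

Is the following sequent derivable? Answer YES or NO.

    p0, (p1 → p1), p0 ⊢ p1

Truth-table refutation:
  v=00: Γ:[p0=F, (p1 → p1)=T, p0=F] Δ:[p1=F] refutes=False
  v=01: Γ:[p0=F, (p1 → p1)=T, p0=F] Δ:[p1=T] refutes=False
  v=10: Γ:[p0=T, (p1 → p1)=T, p0=T] Δ:[p1=F] refutes=True  ← countermodel

Result: NO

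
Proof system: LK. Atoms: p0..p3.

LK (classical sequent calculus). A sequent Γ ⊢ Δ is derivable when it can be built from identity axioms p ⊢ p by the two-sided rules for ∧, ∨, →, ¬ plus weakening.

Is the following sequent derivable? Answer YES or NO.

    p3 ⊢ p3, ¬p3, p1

Proof tree:
[WR] p3 ⊢ p3, ¬p3, p1
  [¬R] p3 ⊢ p3, ¬p3
    [WL] p3, p3 ⊢ p3
      [Ax] p3 ⊢ p3

Result: YES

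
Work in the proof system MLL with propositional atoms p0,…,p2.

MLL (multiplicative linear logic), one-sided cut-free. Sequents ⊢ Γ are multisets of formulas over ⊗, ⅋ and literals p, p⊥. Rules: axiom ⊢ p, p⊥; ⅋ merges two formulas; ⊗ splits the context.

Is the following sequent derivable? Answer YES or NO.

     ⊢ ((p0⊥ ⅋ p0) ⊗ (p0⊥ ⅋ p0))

Proof tree:
[⊗]  ⊢ ((p0⊥ ⅋ p0) ⊗ (p0⊥ ⅋ p0))
  [⅋]  ⊢ (p0⊥ ⅋ p0)
    [Ax]  ⊢ p0, p0⊥
  [⅋]  ⊢ (p0⊥ ⅋ p0)
    [Ax]  ⊢ p0, p0⊥

Result: YES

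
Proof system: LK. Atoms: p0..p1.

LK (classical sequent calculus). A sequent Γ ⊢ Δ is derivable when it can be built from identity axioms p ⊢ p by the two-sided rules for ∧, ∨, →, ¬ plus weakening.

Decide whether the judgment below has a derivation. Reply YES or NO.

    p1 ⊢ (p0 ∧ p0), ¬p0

Proof tree:
[¬R] p1 ⊢ (p0 ∧ p0), ¬p0
  [∧R] p1, p0 ⊢ (p0 ∧ p0)
    [Ax] p0 ⊢ p0
    [WL] p0, p1 ⊢ p0
      [Ax] p0 ⊢ p0

Result: YES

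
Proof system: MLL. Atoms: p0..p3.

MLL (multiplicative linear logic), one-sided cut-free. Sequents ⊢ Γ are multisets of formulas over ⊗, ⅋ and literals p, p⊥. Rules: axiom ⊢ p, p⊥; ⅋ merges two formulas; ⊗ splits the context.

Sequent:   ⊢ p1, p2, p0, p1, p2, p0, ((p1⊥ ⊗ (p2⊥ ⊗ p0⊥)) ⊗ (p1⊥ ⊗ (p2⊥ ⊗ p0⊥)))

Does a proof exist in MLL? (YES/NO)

Proof tree:
[⊗]  ⊢ p1, p2, p0, p1, p2, p0, ((p1⊥ ⊗ (p2⊥ ⊗ p0⊥)) ⊗ (p1⊥ ⊗ (p2⊥ ⊗ p0⊥)))
  [⊗]  ⊢ p1, p2, p0, (p1⊥ ⊗ (p2⊥ ⊗ p0⊥))
    [Ax]  ⊢ p1, p1⊥
    [⊗]  ⊢ p2, p0, (p2⊥ ⊗ p0⊥)
      [Ax]  ⊢ p2, p2⊥
      [Ax]  ⊢ p0, p0⊥
  [⊗]  ⊢ p1, p2, p0, (p1⊥ ⊗ (p2⊥ ⊗ p0⊥))
    [Ax]  ⊢ p1, p1⊥
    [⊗]  ⊢ p2, p0, (p2⊥ ⊗ p0⊥)
      [Ax]  ⊢ p2, p2⊥
      [Ax]  ⊢ p0, p0⊥

Result: YES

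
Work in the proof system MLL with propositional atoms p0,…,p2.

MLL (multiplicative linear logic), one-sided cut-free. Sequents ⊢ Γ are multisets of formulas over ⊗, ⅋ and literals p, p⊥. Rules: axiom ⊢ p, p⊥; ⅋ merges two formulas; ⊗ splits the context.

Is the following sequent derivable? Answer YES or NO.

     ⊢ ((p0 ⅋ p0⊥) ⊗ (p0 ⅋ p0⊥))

Derivation trace:
[⊗]  ⊢ ((p0 ⅋ p0⊥) ⊗ (p0 ⅋ p0⊥))
  [⅋]  ⊢ (p0 ⅋ p0⊥)
    [Ax]  ⊢ p0, p0⊥
  [⅋]  ⊢ (p0 ⅋ p0⊥)
    [Ax]  ⊢ p0, p0⊥

Result: YES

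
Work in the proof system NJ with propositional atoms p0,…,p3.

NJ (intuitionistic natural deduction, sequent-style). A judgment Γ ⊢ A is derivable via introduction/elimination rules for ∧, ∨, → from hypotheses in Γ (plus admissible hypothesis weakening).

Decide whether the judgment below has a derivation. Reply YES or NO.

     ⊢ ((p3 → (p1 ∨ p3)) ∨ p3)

Proof tree:
[∨I₁]  ⊢ ((p3 → (p1 ∨ p3)) ∨ p3)
  [→I]  ⊢ (p3 → (p1 ∨ p3))
    [∨I₂] p3 ⊢ (p1 ∨ p3)
      [Ax] p3 ⊢ p3

Result: YES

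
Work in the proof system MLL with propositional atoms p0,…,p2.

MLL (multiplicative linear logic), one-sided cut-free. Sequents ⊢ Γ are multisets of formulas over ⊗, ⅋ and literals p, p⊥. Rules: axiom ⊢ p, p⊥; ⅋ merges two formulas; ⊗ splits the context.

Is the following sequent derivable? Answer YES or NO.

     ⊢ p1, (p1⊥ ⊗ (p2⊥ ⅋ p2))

Derivation (root first):
[⊗]  ⊢ p1, (p1⊥ ⊗ (p2⊥ ⅋ p2))
  [Ax]  ⊢ p1, p1⊥
  [⅋]  ⊢ (p2⊥ ⅋ p2)
    [Ax]  ⊢ p2, p2⊥

Result: YES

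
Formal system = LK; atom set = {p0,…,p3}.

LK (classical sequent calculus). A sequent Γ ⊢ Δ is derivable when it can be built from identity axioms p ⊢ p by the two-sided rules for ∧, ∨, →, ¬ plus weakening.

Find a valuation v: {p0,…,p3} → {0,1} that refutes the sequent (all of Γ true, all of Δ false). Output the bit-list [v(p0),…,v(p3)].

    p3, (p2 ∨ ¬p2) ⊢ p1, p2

Enumerate valuations to refute Γ ⊢ Δ:
  v=0000: Γ:[p3=F, (p2 ∨ ¬p2)=T] Δ:[p1=F, p2=F] refutes=False
  v=0001: Γ:[p3=T, (p2 ∨ ¬p2)=T] Δ:[p1=F, p2=F] refutes=True  ← countermodel

Result: [0, 0, 0, 1]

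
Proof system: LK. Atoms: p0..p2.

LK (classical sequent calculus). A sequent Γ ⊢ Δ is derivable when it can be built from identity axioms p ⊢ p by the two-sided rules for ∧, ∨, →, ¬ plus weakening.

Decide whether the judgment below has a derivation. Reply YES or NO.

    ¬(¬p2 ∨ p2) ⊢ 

Derivation trace:
[¬L] ¬(¬p2 ∨ p2) ⊢ 
  [∨R]  ⊢ (¬p2 ∨ p2)
    [¬R]  ⊢ p2, ¬p2
      [Ax] p2 ⊢ p2

Result: YES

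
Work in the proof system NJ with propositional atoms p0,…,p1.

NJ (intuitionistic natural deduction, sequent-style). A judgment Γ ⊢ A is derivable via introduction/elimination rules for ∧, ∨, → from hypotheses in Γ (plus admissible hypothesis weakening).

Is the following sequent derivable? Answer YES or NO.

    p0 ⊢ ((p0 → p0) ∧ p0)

Derivation (root first):
[∧I] p0 ⊢ ((p0 → p0) ∧ p0)
  [→I]  ⊢ (p0 → p0)
    [Ax] p0 ⊢ p0
  [Ax] p0 ⊢ p0

Result: YES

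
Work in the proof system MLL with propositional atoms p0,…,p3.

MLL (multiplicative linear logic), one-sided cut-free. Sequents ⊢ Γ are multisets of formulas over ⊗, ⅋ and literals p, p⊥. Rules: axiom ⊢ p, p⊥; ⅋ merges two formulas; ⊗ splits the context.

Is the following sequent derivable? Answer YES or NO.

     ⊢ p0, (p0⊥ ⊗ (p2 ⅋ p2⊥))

Derivation (root first):
[⊗]  ⊢ p0, (p0⊥ ⊗ (p2 ⅋ p2⊥))
  [Ax]  ⊢ p0, p0⊥
  [⅋]  ⊢ (p2 ⅋ p2⊥)
    [Ax]  ⊢ p2, p2⊥

Result: YES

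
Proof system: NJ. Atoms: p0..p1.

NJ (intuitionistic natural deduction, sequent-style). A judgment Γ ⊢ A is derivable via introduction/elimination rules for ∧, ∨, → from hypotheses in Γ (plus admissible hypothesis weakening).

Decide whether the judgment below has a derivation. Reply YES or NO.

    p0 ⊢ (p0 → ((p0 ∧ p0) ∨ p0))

Proof tree:
[→I] p0 ⊢ (p0 → ((p0 ∧ p0) ∨ p0))
  [Wk] p0, p0 ⊢ ((p0 ∧ p0) ∨ p0)
    [∨I₁] p0 ⊢ ((p0 ∧ p0) ∨ p0)
      [∧I] p0 ⊢ (p0 ∧ p0)
        [Ax] p0 ⊢ p0
        [Ax] p0 ⊢ p0

Result: YES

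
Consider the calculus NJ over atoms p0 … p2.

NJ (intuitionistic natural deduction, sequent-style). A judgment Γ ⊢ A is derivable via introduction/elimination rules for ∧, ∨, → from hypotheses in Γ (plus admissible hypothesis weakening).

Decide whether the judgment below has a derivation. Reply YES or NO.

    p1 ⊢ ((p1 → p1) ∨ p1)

Derivation trace:
[Wk] p1 ⊢ ((p1 → p1) ∨ p1)
  [∨I₁]  ⊢ ((p1 → p1) ∨ p1)
    [→I]  ⊢ (p1 → p1)
      [Ax] p1 ⊢ p1

Result: YES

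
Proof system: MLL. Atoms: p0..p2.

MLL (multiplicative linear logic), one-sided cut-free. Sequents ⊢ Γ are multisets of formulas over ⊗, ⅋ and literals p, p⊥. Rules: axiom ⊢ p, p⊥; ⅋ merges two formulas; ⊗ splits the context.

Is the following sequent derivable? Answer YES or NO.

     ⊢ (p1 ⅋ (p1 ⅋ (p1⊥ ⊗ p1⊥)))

Proof tree:
[⅋]  ⊢ (p1 ⅋ (p1 ⅋ (p1⊥ ⊗ p1⊥)))
  [⅋]  ⊢ p1, (p1 ⅋ (p1⊥ ⊗ p1⊥))
    [⊗]  ⊢ p1, p1, (p1⊥ ⊗ p1⊥)
      [Ax]  ⊢ p1, p1⊥
      [Ax]  ⊢ p1, p1⊥

Result: YES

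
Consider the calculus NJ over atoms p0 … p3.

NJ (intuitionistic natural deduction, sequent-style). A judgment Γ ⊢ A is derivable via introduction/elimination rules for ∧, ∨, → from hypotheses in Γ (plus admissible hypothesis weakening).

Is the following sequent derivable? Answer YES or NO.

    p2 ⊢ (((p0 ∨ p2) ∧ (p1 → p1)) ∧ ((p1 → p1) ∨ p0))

Proof tree:
[∧I] p2 ⊢ (((p0 ∨ p2) ∧ (p1 → p1)) ∧ ((p1 → p1) ∨ p0))
  [∧I] p2 ⊢ ((p0 ∨ p2) ∧ (p1 → p1))
    [∨I₂] p2 ⊢ (p0 ∨ p2)
      [Ax] p2 ⊢ p2
    [→I]  ⊢ (p1 → p1)
      [Ax] p1 ⊢ p1
  [∨I₁]  ⊢ ((p1 → p1) ∨ p0)
    [→I]  ⊢ (p1 → p1)
      [Ax] p1 ⊢ p1

Result: YES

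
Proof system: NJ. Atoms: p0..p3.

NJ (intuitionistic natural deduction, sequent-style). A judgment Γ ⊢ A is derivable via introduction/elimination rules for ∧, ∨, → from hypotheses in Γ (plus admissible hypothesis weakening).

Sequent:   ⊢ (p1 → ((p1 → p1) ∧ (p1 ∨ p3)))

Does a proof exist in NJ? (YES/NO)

Derivation (root first):
[→I]  ⊢ (p1 → ((p1 → p1) ∧ (p1 ∨ p3)))
  [∧I] p1 ⊢ ((p1 → p1) ∧ (p1 ∨ p3))
    [→I]  ⊢ (p1 → p1)
      [Ax] p1 ⊢ p1
    [∨I₁] p1 ⊢ (p1 ∨ p3)
      [Ax] p1 ⊢ p1

Result: YES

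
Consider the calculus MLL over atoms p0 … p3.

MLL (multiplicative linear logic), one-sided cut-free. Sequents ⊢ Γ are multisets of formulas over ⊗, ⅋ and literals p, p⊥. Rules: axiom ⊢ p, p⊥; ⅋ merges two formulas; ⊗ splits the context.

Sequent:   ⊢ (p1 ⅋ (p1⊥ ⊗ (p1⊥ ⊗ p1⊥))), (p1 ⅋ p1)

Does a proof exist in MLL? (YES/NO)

Proof tree:
[⅋]  ⊢ (p1 ⅋ (p1⊥ ⊗ (p1⊥ ⊗ p1⊥))), (p1 ⅋ p1)
  [⅋]  ⊢ p1, p1, (p1 ⅋ (p1⊥ ⊗ (p1⊥ ⊗ p1⊥)))
    [⊗]  ⊢ p1, p1, p1, (p1⊥ ⊗ (p1⊥ ⊗ p1⊥))
      [Ax]  ⊢ p1, p1⊥
      [⊗]  ⊢ p1, p1, (p1⊥ ⊗ p1⊥)
        [Ax]  ⊢ p1, p1⊥
        [Ax]  ⊢ p1, p1⊥

Result: YES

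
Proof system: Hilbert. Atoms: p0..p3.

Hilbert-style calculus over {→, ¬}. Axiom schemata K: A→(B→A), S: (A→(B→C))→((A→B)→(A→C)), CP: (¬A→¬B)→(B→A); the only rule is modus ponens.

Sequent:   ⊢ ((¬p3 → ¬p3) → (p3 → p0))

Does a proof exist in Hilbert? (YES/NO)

Search for a countermodel by truth-table:
  v=0000: Γ:[] Δ:[((¬p3 → ¬p3) → (p3 → p0))=T] refutes=False
  v=0001: Γ:[] Δ:[((¬p3 → ¬p3) → (p3 → p0))=F] refutes=True  ← countermodel

Result: NO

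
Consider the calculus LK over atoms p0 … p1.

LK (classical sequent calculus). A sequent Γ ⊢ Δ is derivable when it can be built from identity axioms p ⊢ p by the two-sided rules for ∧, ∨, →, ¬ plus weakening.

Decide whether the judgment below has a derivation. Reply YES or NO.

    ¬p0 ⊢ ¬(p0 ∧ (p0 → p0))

Derivation trace:
[¬R] ¬p0 ⊢ ¬(p0 ∧ (p0 → p0))
  [∧L] ¬p0, (p0 ∧ (p0 → p0)) ⊢ 
    [¬L] p0, (p0 → p0), ¬p0 ⊢ 
      [→L] p0, (p0 → p0) ⊢ p0
        [Ax] p0 ⊢ p0
        [Ax] p0 ⊢ p0

Result: YES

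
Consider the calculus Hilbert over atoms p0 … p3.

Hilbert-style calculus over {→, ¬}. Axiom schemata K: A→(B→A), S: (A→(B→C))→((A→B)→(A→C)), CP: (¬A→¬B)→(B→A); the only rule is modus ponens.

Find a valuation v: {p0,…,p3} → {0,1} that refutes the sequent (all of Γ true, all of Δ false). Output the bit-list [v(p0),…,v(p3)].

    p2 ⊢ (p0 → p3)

Search for a countermodel by truth-table:
  v=0000: Γ:[p2=F] Δ:[(p0 → p3)=T] refutes=False
  v=0001: Γ:[p2=F] Δ:[(p0 → p3)=T] refutes=False
  v=0010: Γ:[p2=T] Δ:[(p0 → p3)=T] refutes=False
  v=0011: Γ:[p2=T] Δ:[(p0 → p3)=T] refutes=False
  v=0100: Γ:[p2=F] Δ:[(p0 → p3)=T] refutes=False
  v=0101: Γ:[p2=F] Δ:[(p0 → p3)=T] refutes=False
  v=0110: Γ:[p2=T] Δ:[(p0 → p3)=T] refutes=False
  v=0111: Γ:[p2=T] Δ:[(p0 → p3)=T] refutes=False
  v=1000: Γ:[p2=F] Δ:[(p0 → p3)=F] refutes=False
  v=1001: Γ:[p2=F] Δ:[(p0 → p3)=T] refutes=False
  v=1010: Γ:[p2=T] Δ:[(p0 → p3)=F] refutes=True  ← countermodel

Result: [1, 0, 1, 0]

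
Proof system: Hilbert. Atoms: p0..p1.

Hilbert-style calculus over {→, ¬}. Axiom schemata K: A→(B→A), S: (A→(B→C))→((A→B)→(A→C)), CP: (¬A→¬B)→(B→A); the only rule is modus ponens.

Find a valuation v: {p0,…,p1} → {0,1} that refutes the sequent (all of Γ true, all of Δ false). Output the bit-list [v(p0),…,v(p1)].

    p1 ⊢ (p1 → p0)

Search for a countermodel by truth-table:
  v=00: Γ:[p1=F] Δ:[(p1 → p0)=T] refutes=False
  v=01: Γ:[p1=T] Δ:[(p1 → p0)=F] refutes=True  ← countermodel

Result: [0, 1]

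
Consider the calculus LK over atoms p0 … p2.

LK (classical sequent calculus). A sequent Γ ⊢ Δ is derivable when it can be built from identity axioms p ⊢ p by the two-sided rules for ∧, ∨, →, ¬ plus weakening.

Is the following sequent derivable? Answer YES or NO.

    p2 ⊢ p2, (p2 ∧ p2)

Proof tree:
[∧R] p2 ⊢ p2, (p2 ∧ p2)
  [WR] p2 ⊢ p2, p2
    [Ax] p2 ⊢ p2
  [Ax] p2 ⊢ p2

Result: YES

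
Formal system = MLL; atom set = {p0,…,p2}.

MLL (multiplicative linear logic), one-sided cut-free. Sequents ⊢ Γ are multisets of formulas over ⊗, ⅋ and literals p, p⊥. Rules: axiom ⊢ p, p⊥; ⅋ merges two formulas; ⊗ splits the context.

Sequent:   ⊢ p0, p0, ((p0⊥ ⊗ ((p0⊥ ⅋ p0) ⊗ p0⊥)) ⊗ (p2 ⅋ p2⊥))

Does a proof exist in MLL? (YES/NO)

Derivation (root first):
[⊗]  ⊢ p0, p0, ((p0⊥ ⊗ ((p0⊥ ⅋ p0) ⊗ p0⊥)) ⊗ (p2 ⅋ p2⊥))
  [⊗]  ⊢ p0, p0, (p0⊥ ⊗ ((p0⊥ ⅋ p0) ⊗ p0⊥))
    [Ax]  ⊢ p0, p0⊥
    [⊗]  ⊢ p0, ((p0⊥ ⅋ p0) ⊗ p0⊥)
      [⅋]  ⊢ (p0⊥ ⅋ p0)
        [Ax]  ⊢ p0, p0⊥
      [Ax]  ⊢ p0, p0⊥
  [⅋]  ⊢ (p2 ⅋ p2⊥)
    [Ax]  ⊢ p2, p2⊥

Result: YES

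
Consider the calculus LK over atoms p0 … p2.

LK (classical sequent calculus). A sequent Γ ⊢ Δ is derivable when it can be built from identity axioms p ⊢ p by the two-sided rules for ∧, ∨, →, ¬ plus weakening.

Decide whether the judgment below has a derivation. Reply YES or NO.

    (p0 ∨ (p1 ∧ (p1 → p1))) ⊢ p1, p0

Derivation trace:
[∨L] (p0 ∨ (p1 ∧ (p1 → p1))) ⊢ p1, p0
  [Ax] p0 ⊢ p0
  [∧L] (p1 ∧ (p1 → p1)) ⊢ p1
    [→L] p1, (p1 → p1) ⊢ p1
      [Ax] p1 ⊢ p1
      [Ax] p1 ⊢ p1

Result: YES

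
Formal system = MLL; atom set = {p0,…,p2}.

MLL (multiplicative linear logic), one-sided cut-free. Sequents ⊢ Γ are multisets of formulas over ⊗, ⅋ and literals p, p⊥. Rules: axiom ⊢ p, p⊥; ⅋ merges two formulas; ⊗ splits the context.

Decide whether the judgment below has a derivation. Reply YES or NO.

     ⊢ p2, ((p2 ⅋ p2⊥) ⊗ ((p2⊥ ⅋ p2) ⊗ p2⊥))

Derivation (root first):
[⊗]  ⊢ p2, ((p2 ⅋ p2⊥) ⊗ ((p2⊥ ⅋ p2) ⊗ p2⊥))
  [⅋]  ⊢ (p2 ⅋ p2⊥)
    [Ax]  ⊢ p2, p2⊥
  [⊗]  ⊢ p2, ((p2⊥ ⅋ p2) ⊗ p2⊥)
    [⅋]  ⊢ (p2⊥ ⅋ p2)
      [Ax]  ⊢ p2, p2⊥
    [Ax]  ⊢ p2, p2⊥

Result: YES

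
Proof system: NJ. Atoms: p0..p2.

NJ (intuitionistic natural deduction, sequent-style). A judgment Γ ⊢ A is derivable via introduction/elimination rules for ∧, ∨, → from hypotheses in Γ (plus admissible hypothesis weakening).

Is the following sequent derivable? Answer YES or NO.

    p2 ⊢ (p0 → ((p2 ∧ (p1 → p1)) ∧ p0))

Derivation trace:
[→I] p2 ⊢ (p0 → ((p2 ∧ (p1 → p1)) ∧ p0))
  [∧I] p2, p0 ⊢ ((p2 ∧ (p1 → p1)) ∧ p0)
    [∧I] p2 ⊢ (p2 ∧ (p1 → p1))
      [Ax] p2 ⊢ p2
      [→I]  ⊢ (p1 → p1)
        [Ax] p1 ⊢ p1
    [Ax] p0 ⊢ p0

Result: YES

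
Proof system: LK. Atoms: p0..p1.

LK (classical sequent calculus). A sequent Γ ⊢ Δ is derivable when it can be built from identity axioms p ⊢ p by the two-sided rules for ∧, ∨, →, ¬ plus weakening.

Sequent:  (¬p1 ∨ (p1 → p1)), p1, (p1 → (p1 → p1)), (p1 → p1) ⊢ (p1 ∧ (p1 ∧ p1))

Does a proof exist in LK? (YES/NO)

Derivation (root first):
[∧R] (¬p1 ∨ (p1 → p1)), p1, (p1 → (p1 → p1)), (p1 → p1) ⊢ (p1 ∧ (p1 ∧ p1))
  [∨L] p1, (¬p1 ∨ (p1 → p1)) ⊢ p1
    [¬L] p1, ¬p1 ⊢ 
      [Ax] p1 ⊢ p1
    [→L] p1, (p1 → p1) ⊢ p1
      [Ax] p1 ⊢ p1
      [Ax] p1 ⊢ p1
  [∧R] p1, (p1 → (p1 → p1)), (p1 → p1) ⊢ (p1 ∧ p1)
    [→L] p1, (p1 → p1) ⊢ p1
      [Ax] p1 ⊢ p1
      [Ax] p1 ⊢ p1
    [→L] p1, (p1 → p1), (p1 → (p1 → p1)) ⊢ p1
      [→L] p1, (p1 → p1) ⊢ p1
        [Ax] p1 ⊢ p1
        [Ax] p1 ⊢ p1
      [→L] p1, (p1 → p1) ⊢ p1
        [Ax] p1 ⊢ p1
        [Ax] p1 ⊢ p1

Result: YES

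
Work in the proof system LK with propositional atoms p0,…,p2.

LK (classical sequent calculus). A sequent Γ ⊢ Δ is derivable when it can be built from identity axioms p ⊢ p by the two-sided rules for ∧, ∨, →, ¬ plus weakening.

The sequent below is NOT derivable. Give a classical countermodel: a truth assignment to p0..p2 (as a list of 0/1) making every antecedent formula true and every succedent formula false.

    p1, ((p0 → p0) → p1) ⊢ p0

Search for a countermodel by truth-table:
  v=000: Γ:[p1=F, ((p0 → p0) → p1)=F] Δ:[p0=F] refutes=False
  v=001: Γ:[p1=F, ((p0 → p0) → p1)=F] Δ:[p0=F] refutes=False
  v=010: Γ:[p1=T, ((p0 → p0) → p1)=T] Δ:[p0=F] refutes=True  ← countermodel

Result: [0, 1, 0]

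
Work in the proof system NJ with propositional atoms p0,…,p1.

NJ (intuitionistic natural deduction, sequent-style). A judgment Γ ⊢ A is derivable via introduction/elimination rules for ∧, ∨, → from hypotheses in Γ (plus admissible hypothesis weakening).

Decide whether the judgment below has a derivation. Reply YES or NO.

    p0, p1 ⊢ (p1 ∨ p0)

Derivation trace:
[∨I₂] p0, p1 ⊢ (p1 ∨ p0)
  [Wk] p0, p1 ⊢ p0
    [Ax] p0 ⊢ p0

Result: YES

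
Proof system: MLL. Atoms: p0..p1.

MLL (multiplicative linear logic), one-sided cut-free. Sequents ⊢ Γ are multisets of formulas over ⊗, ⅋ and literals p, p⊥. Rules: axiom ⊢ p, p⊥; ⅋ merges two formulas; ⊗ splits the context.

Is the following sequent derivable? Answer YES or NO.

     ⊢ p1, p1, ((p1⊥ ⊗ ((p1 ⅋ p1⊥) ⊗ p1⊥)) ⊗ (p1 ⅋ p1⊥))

Proof tree:
[⊗]  ⊢ p1, p1, ((p1⊥ ⊗ ((p1 ⅋ p1⊥) ⊗ p1⊥)) ⊗ (p1 ⅋ p1⊥))
  [⊗]  ⊢ p1, p1, (p1⊥ ⊗ ((p1 ⅋ p1⊥) ⊗ p1⊥))
    [Ax]  ⊢ p1, p1⊥
    [⊗]  ⊢ p1, ((p1 ⅋ p1⊥) ⊗ p1⊥)
      [⅋]  ⊢ (p1 ⅋ p1⊥)
        [Ax]  ⊢ p1, p1⊥
      [Ax]  ⊢ p1, p1⊥
  [⅋]  ⊢ (p1 ⅋ p1⊥)
    [Ax]  ⊢ p1, p1⊥

Result: YES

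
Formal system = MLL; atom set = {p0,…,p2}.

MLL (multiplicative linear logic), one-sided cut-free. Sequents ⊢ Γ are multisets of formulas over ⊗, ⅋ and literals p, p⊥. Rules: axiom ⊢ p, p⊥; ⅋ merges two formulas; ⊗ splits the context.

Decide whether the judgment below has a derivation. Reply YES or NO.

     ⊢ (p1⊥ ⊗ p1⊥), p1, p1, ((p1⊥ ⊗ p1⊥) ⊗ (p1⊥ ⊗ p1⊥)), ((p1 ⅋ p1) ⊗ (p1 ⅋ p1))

Derivation trace:
[⊗]  ⊢ (p1⊥ ⊗ p1⊥), p1, p1, ((p1⊥ ⊗ p1⊥) ⊗ (p1⊥ ⊗ p1⊥)), ((p1 ⅋ p1) ⊗ (p1 ⅋ p1))
  [⅋]  ⊢ (p1⊥ ⊗ p1⊥), (p1 ⅋ p1)
    [⊗]  ⊢ p1, p1, (p1⊥ ⊗ p1⊥)
      [Ax]  ⊢ p1, p1⊥
      [Ax]  ⊢ p1, p1⊥
  [⅋]  ⊢ p1, p1, ((p1⊥ ⊗ p1⊥) ⊗ (p1⊥ ⊗ p1⊥)), (p1 ⅋ p1)
    [⊗]  ⊢ p1, p1, p1, p1, ((p1⊥ ⊗ p1⊥) ⊗ (p1⊥ ⊗ p1⊥))
      [⊗]  ⊢ p1, p1, (p1⊥ ⊗ p1⊥)
        [Ax]  ⊢ p1, p1⊥
        [Ax]  ⊢ p1, p1⊥
      [⊗]  ⊢ p1, p1, (p1⊥ ⊗ p1⊥)
        [Ax]  ⊢ p1, p1⊥
        [Ax]  ⊢ p1, p1⊥

Result: YES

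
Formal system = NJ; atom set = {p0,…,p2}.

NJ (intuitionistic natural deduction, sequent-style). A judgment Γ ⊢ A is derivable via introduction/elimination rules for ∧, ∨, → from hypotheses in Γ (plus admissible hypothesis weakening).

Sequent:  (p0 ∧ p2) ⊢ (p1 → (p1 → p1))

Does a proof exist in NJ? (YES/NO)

Derivation trace:
[Wk] (p0 ∧ p2) ⊢ (p1 → (p1 → p1))
  [→I]  ⊢ (p1 → (p1 → p1))
    [Wk] p1 ⊢ (p1 → p1)
      [→I]  ⊢ (p1 → p1)
        [Ax] p1 ⊢ p1

Result: YES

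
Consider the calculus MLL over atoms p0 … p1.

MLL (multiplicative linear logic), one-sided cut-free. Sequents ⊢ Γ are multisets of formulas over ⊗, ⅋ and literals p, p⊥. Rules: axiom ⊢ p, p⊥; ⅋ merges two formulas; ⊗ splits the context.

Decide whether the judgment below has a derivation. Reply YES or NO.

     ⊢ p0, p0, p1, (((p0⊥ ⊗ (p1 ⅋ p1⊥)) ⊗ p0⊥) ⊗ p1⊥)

Derivation trace:
[⊗]  ⊢ p0, p0, p1, (((p0⊥ ⊗ (p1 ⅋ p1⊥)) ⊗ p0⊥) ⊗ p1⊥)
  [⊗]  ⊢ p0, p0, ((p0⊥ ⊗ (p1 ⅋ p1⊥)) ⊗ p0⊥)
    [⊗]  ⊢ p0, (p0⊥ ⊗ (p1 ⅋ p1⊥))
      [Ax]  ⊢ p0, p0⊥
      [⅋]  ⊢ (p1 ⅋ p1⊥)
        [Ax]  ⊢ p1, p1⊥
    [Ax]  ⊢ p0, p0⊥
  [Ax]  ⊢ p1, p1⊥

Result: YES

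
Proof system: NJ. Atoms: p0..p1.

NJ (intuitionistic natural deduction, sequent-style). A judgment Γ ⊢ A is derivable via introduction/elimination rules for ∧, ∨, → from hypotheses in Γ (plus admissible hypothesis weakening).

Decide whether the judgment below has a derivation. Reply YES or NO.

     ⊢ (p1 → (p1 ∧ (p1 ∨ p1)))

Proof tree:
[→I]  ⊢ (p1 → (p1 ∧ (p1 ∨ p1)))
  [∧I] p1 ⊢ (p1 ∧ (p1 ∨ p1))
    [Ax] p1 ⊢ p1
    [∨I₂] p1 ⊢ (p1 ∨ p1)
      [Ax] p1 ⊢ p1

Result: YES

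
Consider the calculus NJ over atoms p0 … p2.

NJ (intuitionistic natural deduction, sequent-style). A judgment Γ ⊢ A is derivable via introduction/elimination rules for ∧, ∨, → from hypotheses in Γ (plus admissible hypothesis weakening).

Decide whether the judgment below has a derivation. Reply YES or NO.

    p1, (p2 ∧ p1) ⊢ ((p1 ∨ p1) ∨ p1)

Proof tree:
[∨I₁] p1, (p2 ∧ p1) ⊢ ((p1 ∨ p1) ∨ p1)
  [∨I₂] p1, (p2 ∧ p1) ⊢ (p1 ∨ p1)
    [Wk] p1, (p2 ∧ p1) ⊢ p1
      [Ax] p1 ⊢ p1

Result: YES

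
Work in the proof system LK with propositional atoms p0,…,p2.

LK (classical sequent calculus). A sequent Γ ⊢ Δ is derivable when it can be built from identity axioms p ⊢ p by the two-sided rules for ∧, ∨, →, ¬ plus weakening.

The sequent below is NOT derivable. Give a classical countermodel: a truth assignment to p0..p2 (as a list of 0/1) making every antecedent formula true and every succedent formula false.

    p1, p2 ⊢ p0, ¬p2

Truth-table refutation:
  v=000: Γ:[p1=F, p2=F] Δ:[p0=F, ¬p2=T] refutes=False
  v=001: Γ:[p1=F, p2=T] Δ:[p0=F, ¬p2=F] refutes=False
  v=010: Γ:[p1=T, p2=F] Δ:[p0=F, ¬p2=T] refutes=False
  v=011: Γ:[p1=T, p2=T] Δ:[p0=F, ¬p2=F] refutes=True  ← countermodel

Result: [0, 1, 1]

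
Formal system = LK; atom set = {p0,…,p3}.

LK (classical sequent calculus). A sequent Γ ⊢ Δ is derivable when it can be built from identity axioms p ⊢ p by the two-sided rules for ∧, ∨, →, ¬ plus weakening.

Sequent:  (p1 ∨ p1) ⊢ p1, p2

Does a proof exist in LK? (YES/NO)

Derivation (root first):
[WR] (p1 ∨ p1) ⊢ p1, p2
  [∨L] (p1 ∨ p1) ⊢ p1
    [Ax] p1 ⊢ p1
    [Ax] p1 ⊢ p1

Result: YES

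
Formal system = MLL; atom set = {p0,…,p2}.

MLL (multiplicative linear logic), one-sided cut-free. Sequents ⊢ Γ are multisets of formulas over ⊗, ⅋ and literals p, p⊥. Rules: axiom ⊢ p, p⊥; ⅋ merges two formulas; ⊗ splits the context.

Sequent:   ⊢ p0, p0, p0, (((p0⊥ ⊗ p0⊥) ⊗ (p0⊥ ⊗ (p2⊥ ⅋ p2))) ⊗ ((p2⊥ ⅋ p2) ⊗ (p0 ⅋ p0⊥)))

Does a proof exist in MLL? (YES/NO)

Derivation trace:
[⊗]  ⊢ p0, p0, p0, (((p0⊥ ⊗ p0⊥) ⊗ (p0⊥ ⊗ (p2⊥ ⅋ p2))) ⊗ ((p2⊥ ⅋ p2) ⊗ (p0 ⅋ p0⊥)))
  [⊗]  ⊢ p0, p0, p0, ((p0⊥ ⊗ p0⊥) ⊗ (p0⊥ ⊗ (p2⊥ ⅋ p2)))
    [⊗]  ⊢ p0, p0, (p0⊥ ⊗ p0⊥)
      [Ax]  ⊢ p0, p0⊥
      [Ax]  ⊢ p0, p0⊥
    [⊗]  ⊢ p0, (p0⊥ ⊗ (p2⊥ ⅋ p2))
      [Ax]  ⊢ p0, p0⊥
      [⅋]  ⊢ (p2⊥ ⅋ p2)
        [Ax]  ⊢ p2, p2⊥
  [⊗]  ⊢ ((p2⊥ ⅋ p2) ⊗ (p0 ⅋ p0⊥))
    [⅋]  ⊢ (p2⊥ ⅋ p2)
      [Ax]  ⊢ p2, p2⊥
    [⅋]  ⊢ (p0 ⅋ p0⊥)
      [Ax]  ⊢ p0, p0⊥

Result: YES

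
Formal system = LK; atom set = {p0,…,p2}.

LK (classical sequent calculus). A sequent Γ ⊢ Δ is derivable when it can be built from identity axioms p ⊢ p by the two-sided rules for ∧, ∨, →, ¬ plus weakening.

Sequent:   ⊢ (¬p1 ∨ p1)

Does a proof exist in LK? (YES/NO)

Proof tree:
[∨R]  ⊢ (¬p1 ∨ p1)
  [¬R]  ⊢ p1, ¬p1
    [Ax] p1 ⊢ p1

Result: YES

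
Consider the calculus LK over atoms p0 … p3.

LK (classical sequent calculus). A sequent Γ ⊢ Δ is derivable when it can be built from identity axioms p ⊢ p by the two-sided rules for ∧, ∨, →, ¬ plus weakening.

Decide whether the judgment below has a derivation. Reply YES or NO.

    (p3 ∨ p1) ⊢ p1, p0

Search for a countermodel by truth-table:
  v=0000: Γ:[(p3 ∨ p1)=F] Δ:[p1=F, p0=F] refutes=False
  v=0001: Γ:[(p3 ∨ p1)=T] Δ:[p1=F, p0=F] refutes=True  ← countermodel

Result: NO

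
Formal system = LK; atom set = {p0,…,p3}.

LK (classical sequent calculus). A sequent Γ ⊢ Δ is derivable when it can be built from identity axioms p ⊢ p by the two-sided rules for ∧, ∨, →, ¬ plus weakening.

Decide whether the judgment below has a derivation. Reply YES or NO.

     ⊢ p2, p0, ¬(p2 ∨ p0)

Derivation (root first):
[¬R]  ⊢ p2, p0, ¬(p2 ∨ p0)
  [∨L] (p2 ∨ p0) ⊢ p2, p0
    [Ax] p2 ⊢ p2
    [Ax] p0 ⊢ p0

Result: YES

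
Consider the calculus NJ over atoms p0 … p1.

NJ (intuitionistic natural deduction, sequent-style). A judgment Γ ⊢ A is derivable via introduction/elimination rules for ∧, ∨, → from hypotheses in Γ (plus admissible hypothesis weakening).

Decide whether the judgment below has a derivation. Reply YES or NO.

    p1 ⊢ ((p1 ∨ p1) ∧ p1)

Proof tree:
[∧I] p1 ⊢ ((p1 ∨ p1) ∧ p1)
  [∨I₁] p1 ⊢ (p1 ∨ p1)
    [Ax] p1 ⊢ p1
  [Ax] p1 ⊢ p1

Result: YES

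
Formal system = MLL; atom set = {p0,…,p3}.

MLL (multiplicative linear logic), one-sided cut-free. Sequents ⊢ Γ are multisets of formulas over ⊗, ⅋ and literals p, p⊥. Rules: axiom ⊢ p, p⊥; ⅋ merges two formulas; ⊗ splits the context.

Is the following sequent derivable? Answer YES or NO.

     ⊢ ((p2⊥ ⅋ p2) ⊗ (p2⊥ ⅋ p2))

Derivation (root first):
[⊗]  ⊢ ((p2⊥ ⅋ p2) ⊗ (p2⊥ ⅋ p2))
  [⅋]  ⊢ (p2⊥ ⅋ p2)
    [Ax]  ⊢ p2, p2⊥
  [⅋]  ⊢ (p2⊥ ⅋ p2)
    [Ax]  ⊢ p2, p2⊥

Result: YES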